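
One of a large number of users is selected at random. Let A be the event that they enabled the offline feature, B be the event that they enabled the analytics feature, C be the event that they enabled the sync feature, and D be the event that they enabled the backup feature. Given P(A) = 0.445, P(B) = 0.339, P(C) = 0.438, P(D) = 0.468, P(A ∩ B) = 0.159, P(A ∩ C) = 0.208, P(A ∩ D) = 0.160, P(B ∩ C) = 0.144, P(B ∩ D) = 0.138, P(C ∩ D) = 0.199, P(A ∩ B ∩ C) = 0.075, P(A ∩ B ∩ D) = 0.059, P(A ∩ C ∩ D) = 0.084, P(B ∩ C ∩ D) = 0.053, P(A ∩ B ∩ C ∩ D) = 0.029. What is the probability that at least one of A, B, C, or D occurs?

P(A ∪ B ∪ C ∪ D) = 0.445 + 0.339 + 0.438 + 0.468 − 0.159 − 0.208 − 0.160 − 0.144 − 0.138 − 0.199 + 0.075 + 0.059 + 0.084 + 0.053 − 0.029 = 0.924

0.924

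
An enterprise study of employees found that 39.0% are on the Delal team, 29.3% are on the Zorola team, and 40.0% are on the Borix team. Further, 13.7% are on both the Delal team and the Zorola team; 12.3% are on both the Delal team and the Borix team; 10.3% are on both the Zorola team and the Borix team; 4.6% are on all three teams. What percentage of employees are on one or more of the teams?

76.6%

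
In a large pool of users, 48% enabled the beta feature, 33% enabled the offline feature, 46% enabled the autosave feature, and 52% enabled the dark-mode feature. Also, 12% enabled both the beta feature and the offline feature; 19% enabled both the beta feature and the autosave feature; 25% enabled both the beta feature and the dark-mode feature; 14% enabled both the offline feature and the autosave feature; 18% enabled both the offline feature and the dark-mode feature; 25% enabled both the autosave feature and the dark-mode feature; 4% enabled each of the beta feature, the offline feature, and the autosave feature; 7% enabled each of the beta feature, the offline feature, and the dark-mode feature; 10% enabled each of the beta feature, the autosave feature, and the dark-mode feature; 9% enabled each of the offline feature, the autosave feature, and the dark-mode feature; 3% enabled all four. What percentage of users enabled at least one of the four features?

93%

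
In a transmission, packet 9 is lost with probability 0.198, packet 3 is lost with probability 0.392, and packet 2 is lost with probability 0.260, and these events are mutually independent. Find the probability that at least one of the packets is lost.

P(none) = (1 − 0.198) × (1 − 0.392) × (1 − 0.260) = 0.802 × 0.608 × 0.740 = 0.36083584
P(at least one) = 1 − 0.36083584 = 0.63916416

0.63916416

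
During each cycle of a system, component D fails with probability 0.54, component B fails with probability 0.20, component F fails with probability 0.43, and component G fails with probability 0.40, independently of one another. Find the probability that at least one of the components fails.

P(none) = (1 − 0.54) × (1 − 0.20) × (1 − 0.43) × (1 − 0.40) = 0.46 × 0.80 × 0.57 × 0.60 = 0.125856
P(at least one) = 1 − 0.125856 = 0.874144

0.874144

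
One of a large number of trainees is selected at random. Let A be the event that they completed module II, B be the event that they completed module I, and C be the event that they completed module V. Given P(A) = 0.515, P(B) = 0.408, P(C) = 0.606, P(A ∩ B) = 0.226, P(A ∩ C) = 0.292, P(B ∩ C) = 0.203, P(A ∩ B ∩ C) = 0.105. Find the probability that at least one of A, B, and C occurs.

0.913

P(A ∪ B ∪ C) = 0.515 + 0.408 + 0.606 − 0.226 − 0.292 − 0.203 + 0.105 = 0.913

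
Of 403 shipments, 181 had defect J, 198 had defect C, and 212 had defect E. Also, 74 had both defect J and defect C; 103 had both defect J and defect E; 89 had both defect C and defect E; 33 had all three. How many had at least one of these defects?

358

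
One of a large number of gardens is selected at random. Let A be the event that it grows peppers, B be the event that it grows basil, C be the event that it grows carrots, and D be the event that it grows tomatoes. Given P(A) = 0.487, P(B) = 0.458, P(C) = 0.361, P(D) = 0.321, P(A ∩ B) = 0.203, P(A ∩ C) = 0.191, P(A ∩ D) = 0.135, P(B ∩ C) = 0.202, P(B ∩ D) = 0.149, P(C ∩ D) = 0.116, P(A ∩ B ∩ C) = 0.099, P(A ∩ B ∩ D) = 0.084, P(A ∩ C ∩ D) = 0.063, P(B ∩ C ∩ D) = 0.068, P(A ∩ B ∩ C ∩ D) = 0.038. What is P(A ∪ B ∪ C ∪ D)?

0.907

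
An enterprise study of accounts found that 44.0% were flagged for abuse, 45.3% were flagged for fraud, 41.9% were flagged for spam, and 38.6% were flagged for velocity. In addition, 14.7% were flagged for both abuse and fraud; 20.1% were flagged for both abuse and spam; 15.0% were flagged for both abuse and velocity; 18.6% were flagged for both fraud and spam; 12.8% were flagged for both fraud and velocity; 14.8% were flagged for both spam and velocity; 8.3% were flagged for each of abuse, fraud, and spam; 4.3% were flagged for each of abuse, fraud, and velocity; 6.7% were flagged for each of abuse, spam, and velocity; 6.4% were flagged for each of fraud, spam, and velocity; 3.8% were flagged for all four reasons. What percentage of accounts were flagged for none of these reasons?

P(union) = 44.0 + 45.3 + 41.9 + 38.6 − 14.7 − 20.1 − 15.0 − 18.6 − 12.8 − 14.8 + 8.3 + 4.3 + 6.7 + 6.4 − 3.8 = 95.7%
P(none) = 100% − 95.7% = 4.3%

4.3%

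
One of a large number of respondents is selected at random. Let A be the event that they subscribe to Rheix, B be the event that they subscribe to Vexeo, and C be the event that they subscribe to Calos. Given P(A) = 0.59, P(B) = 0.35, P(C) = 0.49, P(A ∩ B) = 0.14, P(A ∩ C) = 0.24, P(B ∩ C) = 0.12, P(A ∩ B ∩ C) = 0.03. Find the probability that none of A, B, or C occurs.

Apply inclusion-exclusion:
P(A ∪ B ∪ C) = 0.59 + 0.35 + 0.49 − 0.14 − 0.24 − 0.12 + 0.03 = 0.96
P(none) = 1 − 0.96 = 0.04

0.04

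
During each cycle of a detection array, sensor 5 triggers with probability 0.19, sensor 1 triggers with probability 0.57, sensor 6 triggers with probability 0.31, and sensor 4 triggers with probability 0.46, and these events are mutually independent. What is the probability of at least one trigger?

0.87022342

P(none) = (1 − 0.19) × (1 − 0.57) × (1 − 0.31) × (1 − 0.46) = 0.81 × 0.43 × 0.69 × 0.54 = 0.12977658
P(at least one) = 1 − 0.12977658 = 0.87022342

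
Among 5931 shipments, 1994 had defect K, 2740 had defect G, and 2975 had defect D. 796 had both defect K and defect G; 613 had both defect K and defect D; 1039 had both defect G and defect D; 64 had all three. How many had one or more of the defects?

5325

Apply inclusion-exclusion:
|union| = 1994 + 2740 + 2975 − 796 − 613 − 1039 + 64 = 5325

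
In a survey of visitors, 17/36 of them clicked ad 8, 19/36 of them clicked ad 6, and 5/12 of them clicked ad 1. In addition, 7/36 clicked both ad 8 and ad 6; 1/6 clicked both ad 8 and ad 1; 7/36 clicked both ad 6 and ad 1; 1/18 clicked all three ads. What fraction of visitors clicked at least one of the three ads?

11/12

Inclusion–exclusion gives
P(union) = 17/36 + 19/36 + 5/12 − 7/36 − 1/6 − 7/36 + 1/18 = 11/12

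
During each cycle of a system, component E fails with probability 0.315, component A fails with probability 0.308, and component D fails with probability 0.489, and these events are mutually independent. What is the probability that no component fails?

0.24222422

P(none) = (1 − 0.315) × (1 − 0.308) × (1 − 0.489) = 0.685 × 0.692 × 0.511 = 0.24222422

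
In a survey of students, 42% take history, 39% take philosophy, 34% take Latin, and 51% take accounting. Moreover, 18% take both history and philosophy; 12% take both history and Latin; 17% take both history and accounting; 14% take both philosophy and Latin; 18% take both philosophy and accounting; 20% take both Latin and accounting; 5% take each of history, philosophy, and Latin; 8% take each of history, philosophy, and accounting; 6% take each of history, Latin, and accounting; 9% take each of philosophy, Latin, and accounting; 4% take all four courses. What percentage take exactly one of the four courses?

36%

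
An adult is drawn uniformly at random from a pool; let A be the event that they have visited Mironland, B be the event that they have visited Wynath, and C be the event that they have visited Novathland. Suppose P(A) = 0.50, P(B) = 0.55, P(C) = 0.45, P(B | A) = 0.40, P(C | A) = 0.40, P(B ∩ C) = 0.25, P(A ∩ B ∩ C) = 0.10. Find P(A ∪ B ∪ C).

P(A ∩ B) = P(A)·P(B|A) = 0.50 × 0.40 = 0.20
P(A ∩ C) = P(A)·P(C|A) = 0.50 × 0.40 = 0.20
Inclusion–exclusion gives
P(A ∪ B ∪ C) = 0.50 + 0.55 + 0.45 − 0.20 − 0.20 − 0.25 + 0.10 = 0.95

0.95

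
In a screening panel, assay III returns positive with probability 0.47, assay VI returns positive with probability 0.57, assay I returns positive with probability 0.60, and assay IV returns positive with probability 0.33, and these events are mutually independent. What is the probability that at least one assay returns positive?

0.9389228

P(none) = (1 − 0.47) × (1 − 0.57) × (1 − 0.60) × (1 − 0.33) = 0.53 × 0.43 × 0.40 × 0.67 = 0.0610772
P(at least one) = 1 − 0.0610772 = 0.9389228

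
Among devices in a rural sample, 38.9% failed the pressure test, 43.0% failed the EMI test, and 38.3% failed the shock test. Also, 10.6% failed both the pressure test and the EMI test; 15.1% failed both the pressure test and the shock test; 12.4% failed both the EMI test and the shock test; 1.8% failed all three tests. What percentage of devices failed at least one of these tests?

By inclusion-exclusion,
P(at least one) = 38.9 + 43.0 + 38.3 − 10.6 − 15.1 − 12.4 + 1.8 = 83.9%

83.9%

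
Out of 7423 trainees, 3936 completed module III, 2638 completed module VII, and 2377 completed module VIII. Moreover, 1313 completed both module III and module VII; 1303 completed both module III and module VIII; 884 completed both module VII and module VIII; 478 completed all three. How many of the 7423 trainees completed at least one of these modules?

|at least one| = 3936 + 2638 + 2377 − 1313 − 1303 − 884 + 478 = 5929

5929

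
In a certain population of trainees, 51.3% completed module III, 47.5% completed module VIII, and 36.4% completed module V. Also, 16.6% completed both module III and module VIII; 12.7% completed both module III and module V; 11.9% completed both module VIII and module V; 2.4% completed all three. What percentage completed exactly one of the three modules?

60.0%

By inclusion–exclusion (exactly-one form):
P(exactly one) = 51.3 + 47.5 + 36.4 − 2·16.6 − 2·12.7 − 2·11.9 + 3·2.4 = 60.0%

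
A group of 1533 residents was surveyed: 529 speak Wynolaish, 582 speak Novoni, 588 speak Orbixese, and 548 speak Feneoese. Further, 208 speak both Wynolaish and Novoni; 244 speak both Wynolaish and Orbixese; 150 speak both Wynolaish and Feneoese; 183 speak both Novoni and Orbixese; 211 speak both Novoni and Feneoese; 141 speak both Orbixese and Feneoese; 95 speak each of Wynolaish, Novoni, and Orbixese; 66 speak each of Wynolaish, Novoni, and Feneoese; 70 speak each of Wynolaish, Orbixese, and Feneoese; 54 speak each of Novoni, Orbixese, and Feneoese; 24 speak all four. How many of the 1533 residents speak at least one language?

|union| = 529 + 582 + 588 + 548 − 208 − 244 − 150 − 183 − 211 − 141 + 95 + 66 + 70 + 54 − 24 = 1371

1371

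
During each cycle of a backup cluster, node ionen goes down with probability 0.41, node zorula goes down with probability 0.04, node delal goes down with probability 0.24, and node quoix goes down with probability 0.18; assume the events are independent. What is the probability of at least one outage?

0.64701952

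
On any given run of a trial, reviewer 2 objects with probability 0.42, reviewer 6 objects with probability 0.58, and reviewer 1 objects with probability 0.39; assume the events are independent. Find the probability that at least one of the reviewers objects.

0.851404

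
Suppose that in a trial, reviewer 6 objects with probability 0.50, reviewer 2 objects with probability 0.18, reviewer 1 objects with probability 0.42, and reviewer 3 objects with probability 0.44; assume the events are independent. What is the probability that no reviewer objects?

0.133168

P(none) = (1 − 0.50) × (1 − 0.18) × (1 − 0.42) × (1 − 0.44) = 0.50 × 0.82 × 0.58 × 0.56 = 0.133168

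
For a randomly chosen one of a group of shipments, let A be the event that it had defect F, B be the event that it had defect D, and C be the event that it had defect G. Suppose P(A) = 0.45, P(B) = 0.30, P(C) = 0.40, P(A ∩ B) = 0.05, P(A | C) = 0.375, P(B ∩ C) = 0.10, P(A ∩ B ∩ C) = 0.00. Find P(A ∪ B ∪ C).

0.85

P(A ∩ C) = P(C)·P(A|C) = 0.40 × 0.375 = 0.15
P(A ∪ B ∪ C) = 0.45 + 0.30 + 0.40 − 0.05 − 0.15 − 0.10 + 0.00 = 0.85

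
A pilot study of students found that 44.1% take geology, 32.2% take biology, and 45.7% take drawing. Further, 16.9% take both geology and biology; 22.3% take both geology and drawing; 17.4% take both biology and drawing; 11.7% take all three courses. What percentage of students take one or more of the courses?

By inclusion-exclusion,
P(union) = 44.1 + 32.2 + 45.7 − 16.9 − 22.3 − 17.4 + 11.7 = 77.1%

77.1%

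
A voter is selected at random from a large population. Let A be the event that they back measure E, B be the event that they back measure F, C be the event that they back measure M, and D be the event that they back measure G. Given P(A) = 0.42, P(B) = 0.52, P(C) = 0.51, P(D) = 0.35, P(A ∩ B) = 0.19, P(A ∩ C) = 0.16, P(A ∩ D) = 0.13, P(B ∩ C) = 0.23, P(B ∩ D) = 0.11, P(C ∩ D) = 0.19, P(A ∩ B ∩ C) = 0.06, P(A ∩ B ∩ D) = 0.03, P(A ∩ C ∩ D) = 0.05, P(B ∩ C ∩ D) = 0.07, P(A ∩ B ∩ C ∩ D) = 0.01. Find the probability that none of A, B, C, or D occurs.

0.01

P(A ∪ B ∪ C ∪ D) = 0.42 + 0.52 + 0.51 + 0.35 − 0.19 − 0.16 − 0.13 − 0.23 − 0.11 − 0.19 + 0.06 + 0.03 + 0.05 + 0.07 − 0.01 = 0.99
P(none) = 1 − 0.99 = 0.01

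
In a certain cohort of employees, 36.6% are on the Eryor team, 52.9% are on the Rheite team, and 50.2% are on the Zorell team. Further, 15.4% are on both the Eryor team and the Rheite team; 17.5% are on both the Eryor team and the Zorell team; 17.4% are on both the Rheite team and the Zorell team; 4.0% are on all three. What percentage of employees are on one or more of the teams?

93.4%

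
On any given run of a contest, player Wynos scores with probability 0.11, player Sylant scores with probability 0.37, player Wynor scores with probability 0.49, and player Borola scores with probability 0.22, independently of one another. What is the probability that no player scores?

P(none) = (1 − 0.11) × (1 − 0.37) × (1 − 0.49) × (1 − 0.22) = 0.89 × 0.63 × 0.51 × 0.78 = 0.22304646

0.22304646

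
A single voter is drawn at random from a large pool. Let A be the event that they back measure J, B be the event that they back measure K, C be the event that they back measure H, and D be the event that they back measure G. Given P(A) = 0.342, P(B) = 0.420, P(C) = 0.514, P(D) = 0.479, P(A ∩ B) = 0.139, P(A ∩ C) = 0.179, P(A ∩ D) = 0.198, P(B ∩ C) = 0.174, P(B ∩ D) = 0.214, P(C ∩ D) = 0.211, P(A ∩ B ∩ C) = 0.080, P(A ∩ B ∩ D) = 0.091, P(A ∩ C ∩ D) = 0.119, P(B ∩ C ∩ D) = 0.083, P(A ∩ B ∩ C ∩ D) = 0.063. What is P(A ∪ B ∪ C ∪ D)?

0.950

P(A ∪ B ∪ C ∪ D) = 0.342 + 0.420 + 0.514 + 0.479 − 0.139 − 0.179 − 0.198 − 0.174 − 0.214 − 0.211 + 0.080 + 0.091 + 0.119 + 0.083 − 0.063 = 0.950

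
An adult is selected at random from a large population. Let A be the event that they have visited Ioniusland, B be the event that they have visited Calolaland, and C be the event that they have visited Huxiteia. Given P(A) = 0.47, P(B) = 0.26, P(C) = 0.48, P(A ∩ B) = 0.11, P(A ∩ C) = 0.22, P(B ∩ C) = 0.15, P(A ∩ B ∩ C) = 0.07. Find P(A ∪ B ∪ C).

0.80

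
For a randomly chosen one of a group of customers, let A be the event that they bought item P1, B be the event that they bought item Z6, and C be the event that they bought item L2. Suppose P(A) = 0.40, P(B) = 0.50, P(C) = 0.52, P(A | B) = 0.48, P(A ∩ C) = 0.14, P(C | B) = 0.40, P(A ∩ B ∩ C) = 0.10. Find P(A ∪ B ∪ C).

P(A ∩ B) = P(B)·P(A|B) = 0.50 × 0.48 = 0.24
P(B ∩ C) = P(B)·P(C|B) = 0.50 × 0.40 = 0.20
Inclusion–exclusion gives
P(A ∪ B ∪ C) = 0.40 + 0.50 + 0.52 − 0.24 − 0.14 − 0.20 + 0.10 = 0.94

0.94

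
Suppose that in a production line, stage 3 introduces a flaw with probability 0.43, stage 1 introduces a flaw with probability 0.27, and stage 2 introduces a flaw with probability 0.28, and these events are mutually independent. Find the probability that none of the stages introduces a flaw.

Independence gives P(none) = ∏(1 − pᵢ).
P(none) = (1 − 0.43) × (1 − 0.27) × (1 − 0.28) = 0.57 × 0.73 × 0.72 = 0.299592

0.299592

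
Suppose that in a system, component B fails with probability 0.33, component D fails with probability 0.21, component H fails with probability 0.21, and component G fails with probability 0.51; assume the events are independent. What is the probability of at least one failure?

0.79510797

P(none) = (1 − 0.33) × (1 − 0.21) × (1 − 0.21) × (1 − 0.51) = 0.67 × 0.79 × 0.79 × 0.49 = 0.20489203
P(at least one) = 1 − 0.20489203 = 0.79510797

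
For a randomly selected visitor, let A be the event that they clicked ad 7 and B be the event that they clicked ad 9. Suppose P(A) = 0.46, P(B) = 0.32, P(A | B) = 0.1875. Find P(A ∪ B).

0.72

P(A ∩ B) = P(B)·P(A|B) = 0.32 × 0.1875 = 0.06
Using inclusion–exclusion:
P(A ∪ B) = 0.46 + 0.32 − 0.06 = 0.72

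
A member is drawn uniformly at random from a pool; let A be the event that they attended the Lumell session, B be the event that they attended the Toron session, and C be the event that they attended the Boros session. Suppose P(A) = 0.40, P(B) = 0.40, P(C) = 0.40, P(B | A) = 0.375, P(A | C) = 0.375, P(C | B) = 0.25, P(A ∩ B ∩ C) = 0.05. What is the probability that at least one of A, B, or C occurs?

P(A ∩ B) = P(A)·P(B|A) = 0.40 × 0.375 = 0.15
P(A ∩ C) = P(C)·P(A|C) = 0.40 × 0.375 = 0.15
P(B ∩ C) = P(B)·P(C|B) = 0.40 × 0.25 = 0.10
By inclusion-exclusion,
P(A ∪ B ∪ C) = 0.40 + 0.40 + 0.40 − 0.15 − 0.15 − 0.10 + 0.05 = 0.85

0.85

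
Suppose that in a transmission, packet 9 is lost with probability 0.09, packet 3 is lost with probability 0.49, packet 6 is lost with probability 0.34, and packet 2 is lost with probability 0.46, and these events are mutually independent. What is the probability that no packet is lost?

P(none) = (1 − 0.09) × (1 − 0.49) × (1 − 0.34) × (1 − 0.46) = 0.91 × 0.51 × 0.66 × 0.54 = 0.16540524

0.16540524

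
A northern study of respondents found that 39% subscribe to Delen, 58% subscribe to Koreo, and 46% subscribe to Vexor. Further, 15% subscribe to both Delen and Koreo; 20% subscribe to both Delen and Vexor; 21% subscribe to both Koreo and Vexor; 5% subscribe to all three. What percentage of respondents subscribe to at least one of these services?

Apply inclusion-exclusion:
P(at least one) = 39 + 58 + 46 − 15 − 20 − 21 + 5 = 92%

92%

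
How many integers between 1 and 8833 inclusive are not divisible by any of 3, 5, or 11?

4282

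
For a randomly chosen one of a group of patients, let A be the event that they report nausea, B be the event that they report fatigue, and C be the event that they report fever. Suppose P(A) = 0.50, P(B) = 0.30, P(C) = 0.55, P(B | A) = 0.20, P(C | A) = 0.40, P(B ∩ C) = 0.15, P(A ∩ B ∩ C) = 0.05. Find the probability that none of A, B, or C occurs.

0.05

P(A ∩ B) = P(A)·P(B|A) = 0.50 × 0.20 = 0.10
P(A ∩ C) = P(A)·P(C|A) = 0.50 × 0.40 = 0.20
By inclusion–exclusion:
P(A ∪ B ∪ C) = 0.50 + 0.30 + 0.55 − 0.10 − 0.20 − 0.15 + 0.05 = 0.95
P(none) = 1 − 0.95 = 0.05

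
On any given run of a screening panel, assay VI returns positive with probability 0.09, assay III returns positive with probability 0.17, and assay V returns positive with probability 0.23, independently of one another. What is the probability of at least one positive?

0.418419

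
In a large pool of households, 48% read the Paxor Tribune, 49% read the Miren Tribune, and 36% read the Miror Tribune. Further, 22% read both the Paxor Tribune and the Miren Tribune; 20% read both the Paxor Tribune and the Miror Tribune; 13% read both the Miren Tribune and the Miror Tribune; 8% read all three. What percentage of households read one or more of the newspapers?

86%

Inclusion–exclusion gives
P(at least one) = 48 + 49 + 36 − 22 − 20 − 13 + 8 = 86%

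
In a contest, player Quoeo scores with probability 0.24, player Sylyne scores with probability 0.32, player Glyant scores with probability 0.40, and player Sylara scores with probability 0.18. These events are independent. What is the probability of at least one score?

P(none) = (1 − 0.24) × (1 − 0.32) × (1 − 0.40) × (1 − 0.18) = 0.76 × 0.68 × 0.60 × 0.82 = 0.2542656
P(at least one) = 1 − 0.2542656 = 0.7457344

0.7457344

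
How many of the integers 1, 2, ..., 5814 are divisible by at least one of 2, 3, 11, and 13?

Apply inclusion-exclusion:
⌊5814/2⌋ + ⌊5814/3⌋ + ⌊5814/11⌋ + ⌊5814/13⌋ − ⌊5814/6⌋ − ⌊5814/22⌋ − ⌊5814/26⌋ − ⌊5814/33⌋ − ⌊5814/39⌋ − ⌊5814/143⌋ + ⌊5814/66⌋ + ⌊5814/78⌋ + ⌊5814/286⌋ + ⌊5814/429⌋ − ⌊5814/858⌋ = 2907 + 1938 + 528 + 447 − 969 − 264 − 223 − 176 − 149 − 40 + 88 + 74 + 20 + 13 − 6 = 4188

4188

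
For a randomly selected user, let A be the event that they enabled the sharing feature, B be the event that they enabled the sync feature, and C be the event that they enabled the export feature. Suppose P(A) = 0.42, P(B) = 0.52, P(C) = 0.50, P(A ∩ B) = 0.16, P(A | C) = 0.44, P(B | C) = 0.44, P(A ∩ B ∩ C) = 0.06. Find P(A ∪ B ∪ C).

0.90

P(A ∩ C) = P(C)·P(A|C) = 0.50 × 0.44 = 0.22
P(B ∩ C) = P(C)·P(B|C) = 0.50 × 0.44 = 0.22
P(A ∪ B ∪ C) = 0.42 + 0.52 + 0.50 − 0.16 − 0.22 − 0.22 + 0.06 = 0.90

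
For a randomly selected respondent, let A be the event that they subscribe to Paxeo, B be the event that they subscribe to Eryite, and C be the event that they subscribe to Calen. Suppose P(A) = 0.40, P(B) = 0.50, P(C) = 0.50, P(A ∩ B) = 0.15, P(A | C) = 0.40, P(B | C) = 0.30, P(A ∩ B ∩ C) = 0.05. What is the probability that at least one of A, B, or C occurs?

P(A ∩ C) = P(C)·P(A|C) = 0.50 × 0.40 = 0.20
P(B ∩ C) = P(C)·P(B|C) = 0.50 × 0.30 = 0.15
P(A ∪ B ∪ C) = 0.40 + 0.50 + 0.50 − 0.15 − 0.20 − 0.15 + 0.05 = 0.95

0.95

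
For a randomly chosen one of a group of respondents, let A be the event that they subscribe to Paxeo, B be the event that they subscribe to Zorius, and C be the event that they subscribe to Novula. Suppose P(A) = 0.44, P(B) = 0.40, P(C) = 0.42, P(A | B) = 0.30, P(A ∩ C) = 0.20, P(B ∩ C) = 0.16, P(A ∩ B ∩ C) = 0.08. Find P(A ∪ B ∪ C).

P(A ∩ B) = P(B)·P(A|B) = 0.40 × 0.30 = 0.12
Inclusion–exclusion gives
P(A ∪ B ∪ C) = 0.44 + 0.40 + 0.42 − 0.12 − 0.20 − 0.16 + 0.08 = 0.86

0.86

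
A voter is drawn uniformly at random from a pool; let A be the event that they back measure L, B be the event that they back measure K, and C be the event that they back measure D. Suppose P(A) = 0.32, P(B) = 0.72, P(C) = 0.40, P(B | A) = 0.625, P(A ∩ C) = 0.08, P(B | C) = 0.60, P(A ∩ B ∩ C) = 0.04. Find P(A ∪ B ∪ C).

P(A ∩ B) = P(A)·P(B|A) = 0.32 × 0.625 = 0.20
P(B ∩ C) = P(C)·P(B|C) = 0.40 × 0.60 = 0.24
P(A ∪ B ∪ C) = 0.32 + 0.72 + 0.40 − 0.20 − 0.08 − 0.24 + 0.04 = 0.96

0.96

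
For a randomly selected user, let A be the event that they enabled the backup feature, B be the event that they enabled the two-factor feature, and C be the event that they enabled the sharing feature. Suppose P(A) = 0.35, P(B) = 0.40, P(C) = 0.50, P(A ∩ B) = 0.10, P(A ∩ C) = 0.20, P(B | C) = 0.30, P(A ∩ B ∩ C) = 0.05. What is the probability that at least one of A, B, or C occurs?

0.85

P(B ∩ C) = P(C)·P(B|C) = 0.50 × 0.30 = 0.15
P(A ∪ B ∪ C) = 0.35 + 0.40 + 0.50 − 0.10 − 0.20 − 0.15 + 0.05 = 0.85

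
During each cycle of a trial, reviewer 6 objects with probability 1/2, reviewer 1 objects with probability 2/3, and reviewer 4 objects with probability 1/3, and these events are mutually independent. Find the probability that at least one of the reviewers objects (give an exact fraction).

8/9

Since the events are independent, P(none) is the product of the individual non-occurrence probabilities.
P(none) = (1 − 1/2) × (1 − 2/3) × (1 − 1/3) = 1/2 × 1/3 × 2/3 = 1/9
P(at least one) = 1 − 1/9 = 8/9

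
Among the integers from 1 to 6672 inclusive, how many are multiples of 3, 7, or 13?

3153

By inclusion-exclusion,
2224 + 953 + 513 − 317 − 171 − 73 + 24 = 3153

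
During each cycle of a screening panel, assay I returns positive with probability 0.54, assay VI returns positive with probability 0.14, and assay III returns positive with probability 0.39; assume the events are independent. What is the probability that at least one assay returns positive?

Since the events are independent, P(none) is the product of the individual non-occurrence probabilities.
P(none) = (1 − 0.54) × (1 − 0.14) × (1 − 0.39) = 0.46 × 0.86 × 0.61 = 0.241316
P(at least one) = 1 − 0.241316 = 0.758684

0.758684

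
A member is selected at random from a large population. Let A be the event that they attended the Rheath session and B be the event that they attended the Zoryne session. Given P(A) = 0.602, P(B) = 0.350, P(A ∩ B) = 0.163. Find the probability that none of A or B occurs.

0.211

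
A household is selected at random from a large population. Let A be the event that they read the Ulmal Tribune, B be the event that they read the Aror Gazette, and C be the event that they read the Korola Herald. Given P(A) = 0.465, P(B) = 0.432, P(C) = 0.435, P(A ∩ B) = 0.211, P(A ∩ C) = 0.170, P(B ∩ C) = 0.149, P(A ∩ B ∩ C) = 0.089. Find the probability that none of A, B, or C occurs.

Inclusion–exclusion gives
P(A ∪ B ∪ C) = 0.465 + 0.432 + 0.435 − 0.211 − 0.170 − 0.149 + 0.089 = 0.891
P(none) = 1 − 0.891 = 0.109

0.109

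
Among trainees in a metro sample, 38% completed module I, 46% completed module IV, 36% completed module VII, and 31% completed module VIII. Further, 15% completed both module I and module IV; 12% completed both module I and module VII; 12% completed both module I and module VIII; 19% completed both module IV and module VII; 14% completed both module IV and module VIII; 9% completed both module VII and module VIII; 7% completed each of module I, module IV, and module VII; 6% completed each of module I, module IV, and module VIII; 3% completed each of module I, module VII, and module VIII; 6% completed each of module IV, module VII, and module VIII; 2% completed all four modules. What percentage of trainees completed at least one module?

By inclusion–exclusion:
P(union) = 38 + 46 + 36 + 31 − 15 − 12 − 12 − 19 − 14 − 9 + 7 + 6 + 3 + 6 − 2 = 90%

90%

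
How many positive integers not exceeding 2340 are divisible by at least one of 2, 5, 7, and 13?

1600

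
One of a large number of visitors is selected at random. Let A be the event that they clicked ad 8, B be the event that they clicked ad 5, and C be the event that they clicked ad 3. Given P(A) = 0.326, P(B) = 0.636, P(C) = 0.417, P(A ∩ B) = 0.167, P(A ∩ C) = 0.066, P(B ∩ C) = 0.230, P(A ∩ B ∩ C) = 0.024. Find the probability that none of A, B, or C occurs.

P(A ∪ B ∪ C) = 0.326 + 0.636 + 0.417 − 0.167 − 0.066 − 0.230 + 0.024 = 0.940
P(none) = 1 − 0.940 = 0.060

0.060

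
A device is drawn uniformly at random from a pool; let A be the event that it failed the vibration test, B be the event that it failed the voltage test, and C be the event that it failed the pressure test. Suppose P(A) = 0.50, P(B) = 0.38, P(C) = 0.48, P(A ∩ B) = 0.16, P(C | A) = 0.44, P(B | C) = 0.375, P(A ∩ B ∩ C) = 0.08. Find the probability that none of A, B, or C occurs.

0.12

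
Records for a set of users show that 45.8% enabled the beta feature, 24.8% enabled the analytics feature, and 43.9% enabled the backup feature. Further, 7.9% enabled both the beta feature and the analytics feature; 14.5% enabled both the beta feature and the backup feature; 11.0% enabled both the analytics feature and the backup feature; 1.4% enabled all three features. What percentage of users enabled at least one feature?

Apply inclusion-exclusion:
P(at least one) = 45.8 + 24.8 + 43.9 − 7.9 − 14.5 − 11.0 + 1.4 = 82.5%

82.5%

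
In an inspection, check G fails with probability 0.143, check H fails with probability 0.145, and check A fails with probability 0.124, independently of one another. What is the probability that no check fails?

Independence gives P(none) = ∏(1 − pᵢ).
P(none) = (1 − 0.143) × (1 − 0.145) × (1 − 0.124) = 0.857 × 0.855 × 0.876 = 0.64187586

0.64187586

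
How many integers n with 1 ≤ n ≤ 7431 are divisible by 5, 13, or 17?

1486 + 571 + 437 − 114 − 87 − 33 + 6 = 2266

2266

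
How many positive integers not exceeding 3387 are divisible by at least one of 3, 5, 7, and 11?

1980

1129 + 677 + 483 + 307 − 225 − 161 − 102 − 96 − 61 − 43 + 32 + 20 + 14 + 8 − 2 = 1980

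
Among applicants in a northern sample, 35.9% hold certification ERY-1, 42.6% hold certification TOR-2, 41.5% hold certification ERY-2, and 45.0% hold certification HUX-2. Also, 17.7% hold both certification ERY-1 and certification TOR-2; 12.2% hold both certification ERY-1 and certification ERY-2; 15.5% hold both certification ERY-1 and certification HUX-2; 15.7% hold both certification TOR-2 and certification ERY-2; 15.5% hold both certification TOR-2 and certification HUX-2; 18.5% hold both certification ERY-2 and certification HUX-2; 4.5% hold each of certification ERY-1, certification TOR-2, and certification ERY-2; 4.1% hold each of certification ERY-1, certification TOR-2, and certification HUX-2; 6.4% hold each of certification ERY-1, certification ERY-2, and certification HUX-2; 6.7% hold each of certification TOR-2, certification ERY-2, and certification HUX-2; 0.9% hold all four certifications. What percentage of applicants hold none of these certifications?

9.3%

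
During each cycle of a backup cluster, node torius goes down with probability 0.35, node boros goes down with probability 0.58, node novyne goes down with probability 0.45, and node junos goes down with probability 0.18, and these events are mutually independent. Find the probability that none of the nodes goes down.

P(none) = (1 − 0.35) × (1 − 0.58) × (1 − 0.45) × (1 − 0.18) = 0.65 × 0.42 × 0.55 × 0.82 = 0.123123

0.123123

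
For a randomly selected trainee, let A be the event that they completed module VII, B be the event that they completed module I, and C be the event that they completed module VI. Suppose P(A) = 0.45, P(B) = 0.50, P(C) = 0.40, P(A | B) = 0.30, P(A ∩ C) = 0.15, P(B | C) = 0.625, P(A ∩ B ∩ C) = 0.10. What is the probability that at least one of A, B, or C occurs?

0.90

P(A ∩ B) = P(B)·P(A|B) = 0.50 × 0.30 = 0.15
P(B ∩ C) = P(C)·P(B|C) = 0.40 × 0.625 = 0.25
P(A ∪ B ∪ C) = 0.45 + 0.50 + 0.40 − 0.15 − 0.15 − 0.25 + 0.10 = 0.90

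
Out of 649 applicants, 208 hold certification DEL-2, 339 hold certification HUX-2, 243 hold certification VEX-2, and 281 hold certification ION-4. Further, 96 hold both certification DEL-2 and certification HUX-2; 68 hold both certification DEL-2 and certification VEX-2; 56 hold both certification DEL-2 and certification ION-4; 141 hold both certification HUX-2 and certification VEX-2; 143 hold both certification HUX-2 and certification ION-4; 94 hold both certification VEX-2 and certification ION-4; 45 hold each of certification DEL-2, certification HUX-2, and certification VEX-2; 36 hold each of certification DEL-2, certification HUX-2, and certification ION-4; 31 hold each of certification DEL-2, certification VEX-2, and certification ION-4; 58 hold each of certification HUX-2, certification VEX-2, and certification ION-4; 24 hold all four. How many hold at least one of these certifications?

By inclusion-exclusion,
N(≥1) = 208 + 339 + 243 + 281 − 96 − 68 − 56 − 141 − 143 − 94 + 45 + 36 + 31 + 58 − 24 = 619

619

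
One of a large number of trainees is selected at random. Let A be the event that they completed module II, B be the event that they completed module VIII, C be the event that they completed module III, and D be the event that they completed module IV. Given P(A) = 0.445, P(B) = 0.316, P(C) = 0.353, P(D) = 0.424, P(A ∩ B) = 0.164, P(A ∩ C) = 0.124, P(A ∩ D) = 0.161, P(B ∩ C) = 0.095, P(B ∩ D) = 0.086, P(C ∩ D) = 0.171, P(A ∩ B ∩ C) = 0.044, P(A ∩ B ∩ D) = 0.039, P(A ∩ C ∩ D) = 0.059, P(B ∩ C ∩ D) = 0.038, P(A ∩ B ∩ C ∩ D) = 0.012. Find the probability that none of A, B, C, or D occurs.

0.095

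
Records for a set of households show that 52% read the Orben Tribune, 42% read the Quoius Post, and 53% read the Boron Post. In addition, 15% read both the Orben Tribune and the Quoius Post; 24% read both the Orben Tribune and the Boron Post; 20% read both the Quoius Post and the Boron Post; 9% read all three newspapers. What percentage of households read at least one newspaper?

97%

By inclusion–exclusion:
P(at least one) = 52 + 42 + 53 − 15 − 24 − 20 + 9 = 97%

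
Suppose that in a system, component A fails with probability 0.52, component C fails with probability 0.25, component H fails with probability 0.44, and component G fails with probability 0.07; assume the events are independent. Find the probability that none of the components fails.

0.187488

P(none) = (1 − 0.52) × (1 − 0.25) × (1 − 0.44) × (1 − 0.07) = 0.48 × 0.75 × 0.56 × 0.93 = 0.187488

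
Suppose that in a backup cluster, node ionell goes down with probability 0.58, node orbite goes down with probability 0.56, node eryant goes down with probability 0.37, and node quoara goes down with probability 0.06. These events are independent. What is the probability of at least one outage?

0.89056144

P(none) = (1 − 0.58) × (1 − 0.56) × (1 − 0.37) × (1 − 0.06) = 0.42 × 0.44 × 0.63 × 0.94 = 0.10943856
P(at least one) = 1 − 0.10943856 = 0.89056144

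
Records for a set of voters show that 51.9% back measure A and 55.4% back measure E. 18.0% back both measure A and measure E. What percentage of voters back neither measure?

10.7%

P(union) = 51.9 + 55.4 − 18.0 = 89.3%
P(none) = 100% − 89.3% = 10.7%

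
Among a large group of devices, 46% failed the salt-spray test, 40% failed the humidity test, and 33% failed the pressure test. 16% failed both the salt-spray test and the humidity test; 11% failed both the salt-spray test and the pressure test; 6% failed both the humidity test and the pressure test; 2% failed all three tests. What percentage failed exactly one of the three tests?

Using the inclusion–exclusion count for exactly one event:
P(exactly one) = 46 + 40 + 33 − 2·16 − 2·11 − 2·6 + 3·2 = 59%

59%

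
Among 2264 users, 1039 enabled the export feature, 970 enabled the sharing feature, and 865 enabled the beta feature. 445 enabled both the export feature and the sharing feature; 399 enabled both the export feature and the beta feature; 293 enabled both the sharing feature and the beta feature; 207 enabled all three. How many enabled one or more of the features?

N(≥1) = 1039 + 970 + 865 − 445 − 399 − 293 + 207 = 1944

1944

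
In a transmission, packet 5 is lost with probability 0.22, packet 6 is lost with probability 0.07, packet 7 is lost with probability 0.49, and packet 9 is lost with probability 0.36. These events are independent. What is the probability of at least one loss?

0.76322944

Independence gives P(none) = ∏(1 − pᵢ).
P(none) = (1 − 0.22) × (1 − 0.07) × (1 − 0.49) × (1 − 0.36) = 0.78 × 0.93 × 0.51 × 0.64 = 0.23677056
P(at least one) = 1 − 0.23677056 = 0.76322944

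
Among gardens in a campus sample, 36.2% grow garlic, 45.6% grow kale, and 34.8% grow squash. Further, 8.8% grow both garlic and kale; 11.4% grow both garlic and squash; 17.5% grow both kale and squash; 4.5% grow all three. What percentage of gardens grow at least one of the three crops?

83.4%

Inclusion–exclusion gives
P(union) = 36.2 + 45.6 + 34.8 − 8.8 − 11.4 − 17.5 + 4.5 = 83.4%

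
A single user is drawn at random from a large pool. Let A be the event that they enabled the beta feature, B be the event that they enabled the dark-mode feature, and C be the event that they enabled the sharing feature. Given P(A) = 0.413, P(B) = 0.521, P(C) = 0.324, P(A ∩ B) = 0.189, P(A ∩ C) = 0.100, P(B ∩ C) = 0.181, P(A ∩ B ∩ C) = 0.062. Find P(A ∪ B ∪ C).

Inclusion–exclusion gives
P(A ∪ B ∪ C) = 0.413 + 0.521 + 0.324 − 0.189 − 0.100 − 0.181 + 0.062 = 0.850

0.850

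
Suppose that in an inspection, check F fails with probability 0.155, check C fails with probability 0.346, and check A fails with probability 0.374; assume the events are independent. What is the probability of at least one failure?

Independence gives P(none) = ∏(1 − pᵢ).
P(none) = (1 − 0.155) × (1 − 0.346) × (1 − 0.374) = 0.845 × 0.654 × 0.626 = 0.34594638
P(at least one) = 1 − 0.34594638 = 0.65405362

0.65405362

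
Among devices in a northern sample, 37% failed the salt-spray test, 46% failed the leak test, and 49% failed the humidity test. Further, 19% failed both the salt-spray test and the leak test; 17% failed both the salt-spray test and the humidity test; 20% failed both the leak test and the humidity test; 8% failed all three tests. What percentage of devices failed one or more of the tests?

84%

Apply inclusion-exclusion:
P(at least one) = 37 + 46 + 49 − 19 − 17 − 20 + 8 = 84%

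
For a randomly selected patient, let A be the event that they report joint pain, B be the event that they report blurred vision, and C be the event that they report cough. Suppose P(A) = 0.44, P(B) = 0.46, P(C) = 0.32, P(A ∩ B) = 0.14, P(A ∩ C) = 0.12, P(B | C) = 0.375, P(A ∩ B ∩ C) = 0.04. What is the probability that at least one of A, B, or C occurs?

P(B ∩ C) = P(C)·P(B|C) = 0.32 × 0.375 = 0.12
P(A ∪ B ∪ C) = 0.44 + 0.46 + 0.32 − 0.14 − 0.12 − 0.12 + 0.04 = 0.88

0.88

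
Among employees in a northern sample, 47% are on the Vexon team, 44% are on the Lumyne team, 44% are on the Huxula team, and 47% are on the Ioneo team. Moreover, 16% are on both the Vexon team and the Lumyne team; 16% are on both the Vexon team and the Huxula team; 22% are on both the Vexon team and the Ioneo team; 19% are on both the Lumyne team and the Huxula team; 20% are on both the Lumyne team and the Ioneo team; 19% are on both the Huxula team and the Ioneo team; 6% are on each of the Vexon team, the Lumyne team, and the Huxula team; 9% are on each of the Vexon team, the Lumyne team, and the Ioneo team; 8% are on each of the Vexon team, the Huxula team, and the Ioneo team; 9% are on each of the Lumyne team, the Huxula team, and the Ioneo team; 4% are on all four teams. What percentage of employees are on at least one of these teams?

98%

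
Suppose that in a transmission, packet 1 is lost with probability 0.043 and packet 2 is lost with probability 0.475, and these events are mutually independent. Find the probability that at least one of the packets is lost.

P(none) = (1 − 0.043) × (1 − 0.475) = 0.957 × 0.525 = 0.502425
P(at least one) = 1 − 0.502425 = 0.497575

0.497575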